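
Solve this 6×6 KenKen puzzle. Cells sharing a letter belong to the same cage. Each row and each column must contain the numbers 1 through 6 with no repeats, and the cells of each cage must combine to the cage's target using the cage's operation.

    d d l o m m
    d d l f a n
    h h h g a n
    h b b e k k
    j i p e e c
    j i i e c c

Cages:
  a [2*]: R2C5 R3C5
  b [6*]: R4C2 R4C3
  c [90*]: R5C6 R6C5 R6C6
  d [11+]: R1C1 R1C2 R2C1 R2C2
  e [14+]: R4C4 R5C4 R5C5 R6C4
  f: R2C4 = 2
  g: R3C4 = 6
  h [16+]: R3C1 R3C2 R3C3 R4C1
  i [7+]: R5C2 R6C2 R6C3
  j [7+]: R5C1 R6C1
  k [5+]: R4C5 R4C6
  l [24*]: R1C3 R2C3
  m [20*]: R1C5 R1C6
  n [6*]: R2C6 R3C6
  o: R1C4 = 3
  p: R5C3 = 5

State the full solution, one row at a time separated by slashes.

2 1 6 3 5 4 / 3 5 4 2 1 6 / 5 4 3 6 2 1 / 4 6 1 5 3 2 / 6 2 5 1 4 3 / 1 3 2 4 6 5

Cage o is a single given cell, which forces R1C4 = 3.
Cage f is a single given cell; hence R2C4 = 2.
Row 2 already has 2, so R2C5 = 1.
G is a freebie, so R3C4 = 6.
Column 5 already has 1, leaving R3C5 = 2.
P is a freebie, which forces R5C3 = 5.
Cage n's pair has product 6, leaving R2C6 = 6.
Cage n's pair has product 6, leaving R3C6 = 1.
1 is placed in column 6, so R4C6 = 2.
The 4 cells of cage e must have sum 14, so R5C4 = 1.
The 4 cells of cage e must have sum 14, which forces R5C5 = 4.
Column 6 already has 6, leaving R5C6 = 3.
Column 6 now contains 3, leaving R6C6 = 5.
Cage l needs two cells with product 24; hence R1C3 = 6.
4 is placed in column 5, which forces R1C5 = 5.
Column 6 now contains 5, so R1C6 = 4.
6 is placed in row 2, leaving R2C3 = 4.
Column 3 already has 4, leaving R3C3 = 3.
Cage h needs sum 16, so R4C1 = 4.
6 is placed in column 3, so R4C3 = 1.
The 4 cells of cage e must have sum 14; hence R4C4 = 5.
4 is placed in column 5, leaving R4C5 = 3.
Cage j's pair has sum 7, so R5C1 = 6.
3 is placed in row 5, so R5C2 = 2.
The two cells of cage j must have sum 7; hence R6C1 = 1.
Column 3 now contains 1, leaving R6C3 = 2.
Row 6 now contains 5, so R6C4 = 4.
Cage c needs product 90, which forces R6C5 = 6.
Column 1 now contains 1, leaving R1C1 = 2.
Column 2 already has 2, leaving R1C2 = 1.
Row 3 already has 3; hence R3C1 = 5.
Cage h has sum 16, which forces R3C2 = 4.
Row 4 now contains 1; hence R4C2 = 6.
4 is placed in row 6, which forces R6C2 = 3.
Column 1 now contains 5, which forces R2C1 = 3.
Column 2 already has 3, so R2C2 = 5.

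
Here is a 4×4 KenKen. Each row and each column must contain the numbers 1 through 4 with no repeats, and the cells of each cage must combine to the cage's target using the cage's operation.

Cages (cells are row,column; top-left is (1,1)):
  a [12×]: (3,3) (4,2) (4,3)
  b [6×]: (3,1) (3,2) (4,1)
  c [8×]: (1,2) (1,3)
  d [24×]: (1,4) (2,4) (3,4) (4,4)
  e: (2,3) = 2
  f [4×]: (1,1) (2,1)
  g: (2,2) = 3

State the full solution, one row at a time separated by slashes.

G is a freebie, leaving (2,2) = 3.
Cage e is given; hence (2,3) = 2.
The two cells of cage c must have product 8, so (1,2) = 2.
2 is placed in column 3, which forces (1,3) = 4.
Column 2 now contains 2; hence (3,2) = 1.
1 is placed in row 3, so (3,3) = 3.
Column 2 already has 1, so (4,2) = 4.
3 is placed in column 3, which forces (4,3) = 1.
4 is placed in row 1, which forces (1,1) = 1.
Row 1 now contains 1, so (1,4) = 3.
Cage f's pair has product 4, which forces (2,1) = 4.
Row 2 now contains 4, leaving (2,4) = 1.
Row 3 already has 3, which forces (3,1) = 2.
2 is placed in row 3, so (3,4) = 4.
Cage b needs product 6, so (4,1) = 3.
Column 4 now contains 3, so (4,4) = 2.

1 2 4 3 / 4 3 2 1 / 2 1 3 4 / 3 4 1 2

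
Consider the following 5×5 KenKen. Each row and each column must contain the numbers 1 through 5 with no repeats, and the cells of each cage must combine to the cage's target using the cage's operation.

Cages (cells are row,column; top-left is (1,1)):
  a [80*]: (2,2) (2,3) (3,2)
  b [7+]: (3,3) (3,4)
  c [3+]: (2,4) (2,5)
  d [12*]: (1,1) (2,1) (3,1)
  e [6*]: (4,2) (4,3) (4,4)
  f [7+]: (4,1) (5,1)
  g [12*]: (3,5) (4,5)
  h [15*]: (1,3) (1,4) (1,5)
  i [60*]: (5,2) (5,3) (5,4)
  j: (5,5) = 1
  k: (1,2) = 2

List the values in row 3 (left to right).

1 4 2 5 3

K is a freebie, so (1,2) = 2.
The 3 cells of cage a must have product 80, so (2,2) = 5.
The 3 cells of cage a must have product 80, so (2,3) = 4.
The 3 cells of cage a must have product 80, so (3,2) = 4.
Row 3 now contains 4; hence (3,5) = 3.
Column 5 now contains 3; hence (4,5) = 4.
Column 2 now contains 4, leaving (5,2) = 3.
3 is placed in row 5, which forces (5,3) = 5.
Row 5 now contains 5; hence (5,4) = 4.
Cage j is given; hence (5,5) = 1.
Cage d needs product 12, so (1,1) = 4.
Column 5 now contains 1, leaving (1,5) = 5.
Cage d has product 12, which forces (2,1) = 3.
Cage c needs two cells with sum 3, leaving (2,4) = 1.
Column 5 now contains 1, which forces (2,5) = 2.
3 is placed in row 3; hence (3,1) = 1.
Column 3 now contains 5, leaving (3,3) = 2.
Cage b needs two cells with sum 7, leaving (3,4) = 5.
Cage f needs two cells with sum 7, which forces (4,1) = 5.
3 is placed in column 2, so (4,2) = 1.
2 is placed in column 3, which forces (4,3) = 3.
Row 4 now contains 3, which forces (4,4) = 2.
Row 5 already has 4, so (5,1) = 2.
3 is placed in column 3, leaving (1,3) = 1.
Column 4 already has 1, leaving (1,4) = 3.
The full grid is 4 2 1 3 5 / 3 5 4 1 2 / 1 4 2 5 3 / 5 1 3 2 4 / 2 3 5 4 1.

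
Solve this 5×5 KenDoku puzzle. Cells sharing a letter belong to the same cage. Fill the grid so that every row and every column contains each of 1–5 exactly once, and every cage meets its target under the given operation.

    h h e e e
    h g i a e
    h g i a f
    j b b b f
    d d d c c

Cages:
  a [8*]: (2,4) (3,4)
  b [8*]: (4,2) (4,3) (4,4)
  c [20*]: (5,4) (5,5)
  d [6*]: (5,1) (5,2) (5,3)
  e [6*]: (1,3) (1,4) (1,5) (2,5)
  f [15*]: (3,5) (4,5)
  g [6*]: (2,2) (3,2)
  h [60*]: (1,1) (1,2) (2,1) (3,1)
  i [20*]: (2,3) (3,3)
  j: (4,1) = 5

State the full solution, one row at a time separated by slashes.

The 4 cells of cage e must have product 6, so (2,5) = 1.
J is a freebie, leaving (4,1) = 5.
Row 4 already has 5, so (4,5) = 3.
The 4 cells of cage h must have product 60, which forces (1,2) = 5.
Column 5 now contains 3, which forces (1,5) = 2.
Column 5 now contains 3; hence (3,5) = 5.
5 is placed in column 5; hence (5,5) = 4.
Cage i needs two cells with product 20, which forces (2,3) = 5.
5 is placed in row 3, leaving (3,3) = 4.
Row 3 already has 4, which forces (3,4) = 2.
Row 5 already has 4, which forces (5,4) = 5.
The two cells of cage g must have product 6, leaving (2,2) = 2.
Column 4 already has 2, which forces (2,4) = 4.
Row 3 already has 2, which forces (3,2) = 3.
4 is placed in column 4; hence (4,4) = 1.
Column 2 now contains 3, which forces (5,2) = 1.
The 4 cells of cage h must have product 60, so (1,1) = 4.
The 4 cells of cage e must have product 6; hence (1,3) = 1.
1 is placed in column 4, leaving (1,4) = 3.
Row 2 now contains 4, which forces (2,1) = 3.
Row 3 already has 3, so (3,1) = 1.
Row 4 now contains 1, leaving (4,2) = 4.
Row 4 now contains 1, so (4,3) = 2.
Column 1 already has 3; hence (5,1) = 2.
Column 3 already has 2, which forces (5,3) = 3.

4 5 1 3 2 / 3 2 5 4 1 / 1 3 4 2 5 / 5 4 2 1 3 / 2 1 3 5 4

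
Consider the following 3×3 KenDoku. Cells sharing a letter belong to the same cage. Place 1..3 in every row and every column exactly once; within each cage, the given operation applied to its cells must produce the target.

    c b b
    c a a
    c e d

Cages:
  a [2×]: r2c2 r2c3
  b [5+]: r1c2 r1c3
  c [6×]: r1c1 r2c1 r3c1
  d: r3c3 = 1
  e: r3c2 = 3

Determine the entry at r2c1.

Cage e is a single given cell; hence r3c2 = 3.
Cage d is given; hence r3c3 = 1.
3 is placed in column 2, which forces r1c2 = 2.
The two cells of cage b must have sum 5; hence r1c3 = 3.
Cage a's pair has product 2, leaving r2c2 = 1.
Column 3 now contains 1; hence r2c3 = 2.
Row 3 now contains 1, leaving r3c1 = 2.
3 is placed in row 1, leaving r1c1 = 1.
1 is placed in row 2, so r2c1 = 3.
Completed grid: 1 2 3 / 3 1 2 / 2 3 1.

3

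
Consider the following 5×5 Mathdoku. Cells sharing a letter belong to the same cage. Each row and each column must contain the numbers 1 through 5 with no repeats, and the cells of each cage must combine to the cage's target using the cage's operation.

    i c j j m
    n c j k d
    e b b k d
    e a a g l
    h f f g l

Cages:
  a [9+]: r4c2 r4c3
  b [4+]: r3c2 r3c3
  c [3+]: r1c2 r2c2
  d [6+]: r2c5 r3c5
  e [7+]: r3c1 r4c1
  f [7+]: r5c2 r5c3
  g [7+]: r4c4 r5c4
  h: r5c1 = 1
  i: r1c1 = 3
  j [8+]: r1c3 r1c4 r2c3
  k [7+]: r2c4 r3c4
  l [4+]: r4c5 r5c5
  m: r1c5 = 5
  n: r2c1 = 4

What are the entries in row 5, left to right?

1 5 2 4 3

Cage i is a single given cell, which forces r1c1 = 3.
M is a freebie, so r1c5 = 5.
N is a freebie; hence r2c1 = 4.
Cage h is given, which forces r5c1 = 1.
1 is placed in row 5, so r5c5 = 3.
The two cells of cage d must have sum 6; hence r2c5 = 2.
Cage d needs two cells with sum 6, leaving r3c5 = 4.
3 is placed in column 5, which forces r4c5 = 1.
Cage c's pair has sum 3, leaving r1c2 = 2.
Row 2 now contains 2; hence r2c2 = 1.
Cage k's pair has sum 7, which forces r2c4 = 5.
Column 2 now contains 1, so r3c2 = 3.
Row 3 already has 3; hence r3c3 = 1.
Cage k needs two cells with sum 7, which forces r3c4 = 2.
2 is placed in column 4, leaving r4c4 = 3.
Column 2 now contains 2, so r5c2 = 5.
5 is placed in row 5, which forces r5c3 = 2.
2 is placed in column 4, leaving r5c4 = 4.
Column 3 now contains 1, so r1c3 = 4.
Column 4 now contains 4, leaving r1c4 = 1.
5 is placed in row 2, so r2c3 = 3.
Row 3 already has 2, so r3c1 = 5.
The two cells of cage e must have sum 7; hence r4c1 = 2.
Column 2 already has 5, so r4c2 = 4.
Cage a needs two cells with sum 9, which forces r4c3 = 5.
Completed grid: 3 2 4 1 5 / 4 1 3 5 2 / 5 3 1 2 4 / 2 4 5 3 1 / 1 5 2 4 3.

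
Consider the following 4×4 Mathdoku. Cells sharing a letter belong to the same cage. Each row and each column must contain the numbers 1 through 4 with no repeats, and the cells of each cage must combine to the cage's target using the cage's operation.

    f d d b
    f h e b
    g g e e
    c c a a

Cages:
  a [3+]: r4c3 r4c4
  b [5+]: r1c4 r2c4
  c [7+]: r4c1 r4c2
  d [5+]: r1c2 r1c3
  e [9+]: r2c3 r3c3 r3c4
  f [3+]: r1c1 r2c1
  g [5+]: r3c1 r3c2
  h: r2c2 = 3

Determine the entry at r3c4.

3

Cage h is given, leaving r2c2 = 3.
3 is placed in column 2, which forces r4c2 = 4.
Row 4 now contains 4, leaving r4c1 = 3.
Column 1 now contains 3, leaving r3c1 = 4.
The two cells of cage g must have sum 5, which forces r3c2 = 1.
1 is placed in column 2; hence r1c2 = 2.
Cage d's pair has sum 5, leaving r1c3 = 3.
Cage e needs sum 9, which forces r2c3 = 4.
Column 3 now contains 3, so r3c3 = 2.
Row 3 already has 2, leaving r3c4 = 3.
2 is placed in column 3, which forces r4c3 = 1.
Row 4 now contains 1, so r4c4 = 2.
Row 1 now contains 2; hence r1c1 = 1.
Cage b needs two cells with sum 5, leaving r1c4 = 4.
Cage f needs two cells with sum 3, leaving r2c1 = 2.
Column 4 already has 2, which forces r2c4 = 1.
Completed grid: 1 2 3 4 / 2 3 4 1 / 4 1 2 3 / 3 4 1 2.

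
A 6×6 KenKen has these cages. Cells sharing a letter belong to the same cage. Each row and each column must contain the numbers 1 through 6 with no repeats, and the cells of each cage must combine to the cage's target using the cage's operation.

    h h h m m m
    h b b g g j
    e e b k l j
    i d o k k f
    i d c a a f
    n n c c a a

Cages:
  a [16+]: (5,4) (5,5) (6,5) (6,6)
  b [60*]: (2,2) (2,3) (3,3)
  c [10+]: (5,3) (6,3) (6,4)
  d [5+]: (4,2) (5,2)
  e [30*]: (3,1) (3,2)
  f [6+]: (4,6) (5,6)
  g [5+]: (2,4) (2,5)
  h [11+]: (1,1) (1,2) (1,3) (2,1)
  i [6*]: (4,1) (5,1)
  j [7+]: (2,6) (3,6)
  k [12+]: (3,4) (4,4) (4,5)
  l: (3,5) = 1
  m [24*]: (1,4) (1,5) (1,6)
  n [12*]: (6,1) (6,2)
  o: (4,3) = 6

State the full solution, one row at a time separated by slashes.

Cage l is a single given cell, so (3,5) = 1.
Cage o is given; hence (4,3) = 6.
In row 2, 6 can only go at (2,2), so (2,2) = 6.
Cage e needs two cells with product 30; hence (3,1) = 6.
Column 2 already has 6, which forces (3,2) = 5.
5 is placed in row 3; hence (3,3) = 2.
Column 3 already has 2, which forces (2,3) = 5.
In row 1, 5 can only go at (1,1), so (1,1) = 5.
Column 1 needs a 1, and only (2,1) is open for it.
The only place for 4 in row 2 is (2,6).
Column 6 already has 4, leaving (3,6) = 3.
3 is placed in row 3; hence (3,4) = 4.
Cage m needs product 24, leaving (1,5) = 4.
Cage h needs sum 11; hence (1,2) = 2.
Cage h needs sum 11, which forces (1,3) = 3.
The 3 cells of cage c must have sum 10, leaving (6,4) = 5.
5 is placed in column 4; hence (4,4) = 3.
Cage k needs sum 12; hence (4,5) = 5.
5 is placed in row 4, which forces (4,6) = 1.
1 is placed in column 6; hence (5,6) = 5.
The 3 cells of cage m must have product 24, leaving (1,4) = 1.
1 is placed in column 6; hence (1,6) = 6.
3 is placed in column 4, so (2,4) = 2.
Cage g needs two cells with sum 5; hence (2,5) = 3.
Row 4 already has 3, so (4,1) = 2.
Row 4 now contains 1; hence (4,2) = 4.
Cage i needs two cells with product 6, so (5,1) = 3.
Cage d needs two cells with sum 5; hence (5,2) = 1.
Row 5 already has 1, leaving (5,3) = 4.
2 is placed in column 4, so (5,4) = 6.
Row 5 already has 6, which forces (5,5) = 2.
3 is placed in column 1, so (6,1) = 4.
Column 2 already has 4, so (6,2) = 3.
Column 3 already has 4, so (6,3) = 1.
Column 5 already has 2; hence (6,5) = 6.
Column 6 now contains 6, leaving (6,6) = 2.

5 2 3 1 4 6 / 1 6 5 2 3 4 / 6 5 2 4 1 3 / 2 4 6 3 5 1 / 3 1 4 6 2 5 / 4 3 1 5 6 2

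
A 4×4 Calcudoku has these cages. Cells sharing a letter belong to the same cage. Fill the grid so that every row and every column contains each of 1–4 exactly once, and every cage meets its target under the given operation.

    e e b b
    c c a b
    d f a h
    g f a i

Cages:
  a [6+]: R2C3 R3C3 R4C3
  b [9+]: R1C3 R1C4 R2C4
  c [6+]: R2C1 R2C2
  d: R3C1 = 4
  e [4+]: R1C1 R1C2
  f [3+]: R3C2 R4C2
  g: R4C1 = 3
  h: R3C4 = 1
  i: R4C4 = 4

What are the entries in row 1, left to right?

D is a freebie, so R3C1 = 4.
H is a freebie, which forces R3C4 = 1.
Cage g is given, leaving R4C1 = 3.
Cage i is given, which forces R4C4 = 4.
Column 1 already has 3; hence R1C1 = 1.
Cage e's pair has sum 4; hence R1C2 = 3.
Cage b has sum 9, which forces R1C3 = 4.
Row 1 already has 3, leaving R1C4 = 2.
Column 1 now contains 4, so R2C1 = 2.
Cage c needs two cells with sum 6, which forces R2C2 = 4.
2 is placed in column 4, so R2C4 = 3.
1 is placed in row 3, which forces R3C2 = 2.
Row 3 already has 2, leaving R3C3 = 3.
The two cells of cage f must have sum 3, leaving R4C2 = 1.
Row 4 now contains 1; hence R4C3 = 2.
Row 2 now contains 3; hence R2C3 = 1.
Filled in: 1 3 4 2 / 2 4 1 3 / 4 2 3 1 / 3 1 2 4.

1 3 4 2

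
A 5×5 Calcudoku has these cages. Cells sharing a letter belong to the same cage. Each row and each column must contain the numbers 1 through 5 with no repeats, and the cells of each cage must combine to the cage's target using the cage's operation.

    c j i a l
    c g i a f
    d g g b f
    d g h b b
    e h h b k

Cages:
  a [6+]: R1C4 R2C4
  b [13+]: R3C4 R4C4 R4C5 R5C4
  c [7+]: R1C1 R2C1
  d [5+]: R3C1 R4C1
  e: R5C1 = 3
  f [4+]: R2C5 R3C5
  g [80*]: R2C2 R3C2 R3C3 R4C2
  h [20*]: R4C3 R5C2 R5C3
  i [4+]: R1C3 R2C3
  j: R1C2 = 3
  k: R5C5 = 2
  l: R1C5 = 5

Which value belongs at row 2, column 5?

1

Cage j is a single given cell; hence R1C2 = 3.
Row 1 now contains 3; hence R1C3 = 1.
Cage l is a single given cell; hence R1C5 = 5.
1 is placed in column 3, which forces R2C3 = 3.
3 is placed in row 2; hence R2C5 = 1.
Column 5 now contains 1, leaving R3C5 = 3.
Cage e is given, which forces R5C1 = 3.
K is a freebie, which forces R5C5 = 2.
The two cells of cage c must have sum 7, which forces R1C1 = 2.
Row 1 now contains 2, which forces R1C4 = 4.
Cage c's pair has sum 7, leaving R2C1 = 5.
4 is placed in column 4, which forces R2C4 = 2.
Cage b needs sum 13, leaving R4C4 = 3.
Column 5 already has 2, which forces R4C5 = 4.
Cage h needs product 20, so R5C2 = 1.
Row 5 already has 1, leaving R5C4 = 5.
Row 2 now contains 2, which forces R2C2 = 4.
Cage d needs two cells with sum 5, leaving R3C1 = 4.
The 4 cells of cage g must have product 80; hence R3C2 = 5.
Cage g needs product 80, which forces R3C3 = 2.
5 is placed in column 4, leaving R3C4 = 1.
Row 4 already has 4; hence R4C1 = 1.
The 4 cells of cage g must have product 80; hence R4C2 = 2.
Row 4 already has 4, so R4C3 = 5.
Row 5 now contains 5, leaving R5C3 = 4.
Filled in: 2 3 1 4 5 / 5 4 3 2 1 / 4 5 2 1 3 / 1 2 5 3 4 / 3 1 4 5 2.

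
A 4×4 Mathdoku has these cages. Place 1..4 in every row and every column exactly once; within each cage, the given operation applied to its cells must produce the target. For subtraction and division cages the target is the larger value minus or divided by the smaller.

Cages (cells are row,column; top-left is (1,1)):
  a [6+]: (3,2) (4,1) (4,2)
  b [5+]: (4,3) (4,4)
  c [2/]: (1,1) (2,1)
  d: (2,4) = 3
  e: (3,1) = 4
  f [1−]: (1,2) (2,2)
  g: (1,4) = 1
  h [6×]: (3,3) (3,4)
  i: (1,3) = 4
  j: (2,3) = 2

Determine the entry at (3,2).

1

I is a freebie, so (1,3) = 4.
G is a freebie; hence (1,4) = 1.
Cage j is given, so (2,3) = 2.
D is a freebie; hence (2,4) = 3.
E is a freebie; hence (3,1) = 4.
Column 3 now contains 2; hence (3,3) = 3.
Column 4 already has 3, so (3,4) = 2.
Column 3 now contains 3, leaving (4,3) = 1.
2 is placed in column 4, so (4,4) = 4.
1 is placed in row 1, leaving (1,1) = 2.
Row 1 already has 2; hence (1,2) = 3.
Column 1 already has 4, so (2,1) = 1.
Row 2 already has 1; hence (2,2) = 4.
Row 3 now contains 2, which forces (3,2) = 1.
Column 1 already has 2; hence (4,1) = 3.
Column 2 now contains 3; hence (4,2) = 2.
Filled in: 2 3 4 1 / 1 4 2 3 / 4 1 3 2 / 3 2 1 4.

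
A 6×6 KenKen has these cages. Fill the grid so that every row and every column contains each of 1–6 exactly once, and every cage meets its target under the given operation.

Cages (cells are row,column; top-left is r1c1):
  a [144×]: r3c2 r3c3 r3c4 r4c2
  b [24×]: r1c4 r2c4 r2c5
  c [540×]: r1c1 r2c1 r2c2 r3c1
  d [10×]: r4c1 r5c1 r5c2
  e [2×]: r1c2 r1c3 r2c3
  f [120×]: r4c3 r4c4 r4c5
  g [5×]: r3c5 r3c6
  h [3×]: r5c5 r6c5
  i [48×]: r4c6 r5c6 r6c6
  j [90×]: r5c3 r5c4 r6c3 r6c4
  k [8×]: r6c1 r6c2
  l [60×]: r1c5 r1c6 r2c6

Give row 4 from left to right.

1 3 4 5 6 2

Cage e has product 2, so r1c2 = 1.
Cage e needs product 2, which forces r1c3 = 2.
Cage c has product 540; hence r2c2 = 6.
Cage e has product 2, so r2c3 = 1.
The only place for 1 in row 4 is r4c1.
The only place for 3 in row 4 is r4c2.
Row 3 needs a 3, and only r3c1 is open for it.
The 4 cells of cage c must have product 540; hence r1c1 = 6.
Column 1 already has 3; hence r2c1 = 5.
Column 1 now contains 5; hence r5c1 = 2.
Row 5 now contains 2, which forces r5c2 = 5.
Column 1 now contains 2; hence r6c1 = 4.
Row 6 now contains 4; hence r6c2 = 2.
Row 6 already has 2, which forces r6c6 = 6.
2 is placed in column 2, so r3c2 = 4.
Cage a has product 144; hence r3c3 = 6.
The 4 cells of cage a must have product 144, leaving r3c4 = 2.
Cage i has product 48; hence r4c6 = 2.
6 is placed in column 3, so r5c3 = 3.
Row 5 already has 3; hence r5c5 = 1.
Column 6 now contains 6; hence r5c6 = 4.
Column 3 already has 3, so r6c3 = 5.
Column 5 already has 1, leaving r6c5 = 3.
Cage l has product 60, leaving r1c5 = 4.
The 3 cells of cage l must have product 60, so r1c6 = 5.
The 3 cells of cage b must have product 24, so r2c5 = 2.
Column 6 now contains 4; hence r2c6 = 3.
Column 5 already has 1; hence r3c5 = 5.
The two cells of cage g must have product 5, leaving r3c6 = 1.
Column 3 already has 5, which forces r4c3 = 4.
Column 5 already has 5, so r4c5 = 6.
1 is placed in row 5; hence r5c4 = 6.
Row 6 already has 3, so r6c4 = 1.
Row 1 now contains 4; hence r1c4 = 3.
3 is placed in row 2, which forces r2c4 = 4.
Row 4 already has 6, so r4c4 = 5.
Filled in: 6 1 2 3 4 5 / 5 6 1 4 2 3 / 3 4 6 2 5 1 / 1 3 4 5 6 2 / 2 5 3 6 1 4 / 4 2 5 1 3 6.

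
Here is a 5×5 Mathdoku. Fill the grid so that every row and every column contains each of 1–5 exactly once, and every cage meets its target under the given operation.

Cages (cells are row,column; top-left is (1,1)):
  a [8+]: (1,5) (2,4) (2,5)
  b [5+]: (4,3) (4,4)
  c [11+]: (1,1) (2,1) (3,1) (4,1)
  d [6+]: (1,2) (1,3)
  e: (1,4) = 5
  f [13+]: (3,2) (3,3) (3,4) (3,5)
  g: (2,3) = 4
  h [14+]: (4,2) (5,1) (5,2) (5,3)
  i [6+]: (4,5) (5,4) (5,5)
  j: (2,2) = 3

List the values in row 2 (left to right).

1 3 4 2 5

E is a freebie; hence (1,4) = 5.
Cage j is a single given cell, leaving (2,2) = 3.
G is a freebie; hence (2,3) = 4.
Cage d needs two cells with sum 6, so (1,2) = 4.
Cage d needs two cells with sum 6, leaving (1,3) = 2.
2 is placed in row 1; hence (1,5) = 1.
Cage a needs sum 8, so (2,5) = 5.
Row 1 already has 1; hence (1,1) = 3.
Cage a needs sum 8, which forces (2,4) = 2.
Column 4 now contains 2, so (4,4) = 4.
Cage i has sum 6, so (5,4) = 1.
Row 2 now contains 2; hence (2,1) = 1.
Column 4 now contains 1, leaving (3,4) = 3.
The 4 cells of cage f must have sum 13, so (3,5) = 4.
Cage b needs two cells with sum 5, so (4,3) = 1.
The 4 cells of cage h must have sum 14, leaving (5,1) = 4.
The 4 cells of cage h must have sum 14; hence (5,3) = 3.
3 is placed in row 5; hence (5,5) = 2.
The 4 cells of cage f must have sum 13, leaving (3,2) = 1.
Column 3 already has 1; hence (3,3) = 5.
Cage h has sum 14, which forces (4,2) = 2.
Column 5 already has 2, leaving (4,5) = 3.
Row 5 now contains 2; hence (5,2) = 5.
Row 3 already has 5, so (3,1) = 2.
Row 4 already has 2, which forces (4,1) = 5.
The full grid is 3 4 2 5 1 / 1 3 4 2 5 / 2 1 5 3 4 / 5 2 1 4 3 / 4 5 3 1 2.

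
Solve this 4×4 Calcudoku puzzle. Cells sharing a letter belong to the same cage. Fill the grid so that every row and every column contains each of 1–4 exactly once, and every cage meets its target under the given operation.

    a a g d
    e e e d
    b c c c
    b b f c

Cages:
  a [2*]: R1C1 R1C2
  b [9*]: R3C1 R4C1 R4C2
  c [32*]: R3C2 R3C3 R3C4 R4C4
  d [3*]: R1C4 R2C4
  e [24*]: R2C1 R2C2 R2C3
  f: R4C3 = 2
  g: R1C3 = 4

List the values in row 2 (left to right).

4 2 3 1

G is a freebie, so R1C3 = 4.
Cage b needs product 9, which forces R3C1 = 3.
The 3 cells of cage b must have product 9; hence R4C1 = 1.
Cage b has product 9, which forces R4C2 = 3.
F is a freebie, which forces R4C3 = 2.
The 4 cells of cage c must have product 32; hence R4C4 = 4.
1 is placed in column 1, so R1C1 = 2.
Cage a's pair has product 2, so R1C2 = 1.
Row 1 now contains 1, so R1C4 = 3.
Column 1 now contains 2; hence R2C1 = 4.
Row 2 now contains 4; hence R2C2 = 2.
Column 3 already has 2, so R2C3 = 3.
Column 4 already has 3, leaving R2C4 = 1.
Cage c has product 32, which forces R3C2 = 4.
Column 3 already has 2; hence R3C3 = 1.
Cage c needs product 32, so R3C4 = 2.
Filled in: 2 1 4 3 / 4 2 3 1 / 3 4 1 2 / 1 3 2 4.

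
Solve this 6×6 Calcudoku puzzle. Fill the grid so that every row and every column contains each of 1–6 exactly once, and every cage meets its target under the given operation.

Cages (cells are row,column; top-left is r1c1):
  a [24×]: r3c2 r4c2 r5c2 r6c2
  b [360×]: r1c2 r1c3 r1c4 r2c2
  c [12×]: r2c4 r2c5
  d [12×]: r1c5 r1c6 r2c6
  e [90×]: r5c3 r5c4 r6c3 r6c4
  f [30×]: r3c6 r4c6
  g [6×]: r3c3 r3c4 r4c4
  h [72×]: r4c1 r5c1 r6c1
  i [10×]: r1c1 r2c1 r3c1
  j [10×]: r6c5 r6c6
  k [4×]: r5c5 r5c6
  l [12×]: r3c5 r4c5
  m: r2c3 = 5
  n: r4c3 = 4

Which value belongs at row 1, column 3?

2

Cage m is given, which forces r2c3 = 5.
Cage n is a single given cell, leaving r4c3 = 4.
In row 4, 5 can only go at r4c6, so r4c6 = 5.
Column 6 now contains 5, so r3c6 = 6.
Cage j needs two cells with product 10, which forces r6c5 = 5.
Column 6 now contains 5, which forces r6c6 = 2.
Cage e needs product 90, leaving r5c4 = 5.
Cage b has product 360, which forces r1c2 = 5.
Cage i has product 10; hence r3c1 = 5.
In row 5, 2 can only go at r5c2, so r5c2 = 2.
Row 4 needs a 2, and only r4c4 is open for it.
Row 3 needs a 2, and only r3c5 is open for it.
Cage l's pair has product 12; hence r4c5 = 6.
Row 4 already has 6; hence r4c1 = 3.
3 is placed in row 4; hence r4c2 = 1.
The only place for 2 in row 2 is r2c1.
Column 1 now contains 2, which forces r1c1 = 1.
Cage d needs product 12; hence r2c6 = 1.
1 is placed in column 6, which forces r5c6 = 4.
Cage d has product 12, so r1c5 = 4.
Column 6 already has 4, so r1c6 = 3.
Column 5 already has 4, leaving r2c5 = 3.
Row 5 already has 4, so r5c1 = 6.
Row 5 already has 4, which forces r5c5 = 1.
The 3 cells of cage h must have product 72, which forces r6c1 = 4.
4 is placed in row 6, which forces r6c2 = 3.
The 4 cells of cage b must have product 360, leaving r1c3 = 2.
3 is placed in row 1, leaving r1c4 = 6.
Cage b needs product 360, so r2c2 = 6.
Row 2 now contains 3, which forces r2c4 = 4.
3 is placed in column 2; hence r3c2 = 4.
Row 5 already has 1, so r5c3 = 3.
6 is placed in column 4, leaving r6c4 = 1.
3 is placed in column 3, leaving r3c3 = 1.
Column 4 already has 1; hence r3c4 = 3.
Row 6 already has 1, which forces r6c3 = 6.
Completed grid: 1 5 2 6 4 3 / 2 6 5 4 3 1 / 5 4 1 3 2 6 / 3 1 4 2 6 5 / 6 2 3 5 1 4 / 4 3 6 1 5 2.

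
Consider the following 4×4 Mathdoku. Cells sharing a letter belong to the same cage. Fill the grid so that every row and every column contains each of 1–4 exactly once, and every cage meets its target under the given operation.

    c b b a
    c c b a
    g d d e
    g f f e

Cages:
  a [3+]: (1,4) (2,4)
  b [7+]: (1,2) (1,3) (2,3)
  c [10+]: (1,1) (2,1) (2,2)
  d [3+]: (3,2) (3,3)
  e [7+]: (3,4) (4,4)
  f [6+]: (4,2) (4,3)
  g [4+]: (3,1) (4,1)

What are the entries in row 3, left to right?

3 1 2 4

In row 3, 4 can only go at (3,4), so (3,4) = 4.
Column 4 already has 4; hence (4,4) = 3.
Cage g's pair has sum 4, leaving (3,1) = 3.
Row 4 now contains 3, which forces (4,1) = 1.
Column 1 now contains 3, leaving (1,1) = 4.
Cage c has sum 10; hence (2,1) = 2.
The 3 cells of cage c must have sum 10, so (2,2) = 4.
2 is placed in row 2; hence (2,4) = 1.
4 is placed in column 2, which forces (4,2) = 2.
2 is placed in row 4, which forces (4,3) = 4.
Cage b needs sum 7, so (1,2) = 3.
Cage b has sum 7; hence (1,3) = 1.
Column 4 now contains 1, so (1,4) = 2.
1 is placed in row 2, so (2,3) = 3.
Column 2 already has 2, so (3,2) = 1.
Cage d's pair has sum 3, leaving (3,3) = 2.
Filled in: 4 3 1 2 / 2 4 3 1 / 3 1 2 4 / 1 2 4 3.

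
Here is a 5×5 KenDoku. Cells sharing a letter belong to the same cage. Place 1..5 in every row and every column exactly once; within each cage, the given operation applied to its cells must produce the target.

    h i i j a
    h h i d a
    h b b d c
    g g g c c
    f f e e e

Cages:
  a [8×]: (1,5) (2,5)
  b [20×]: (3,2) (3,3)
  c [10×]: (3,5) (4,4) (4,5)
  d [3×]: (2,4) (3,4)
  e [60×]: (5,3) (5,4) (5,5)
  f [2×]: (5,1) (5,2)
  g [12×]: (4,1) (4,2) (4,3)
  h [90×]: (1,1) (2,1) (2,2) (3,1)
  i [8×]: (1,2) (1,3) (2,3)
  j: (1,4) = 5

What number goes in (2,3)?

2

Cage j is given, leaving (1,4) = 5.
Cage h has product 90, leaving (2,2) = 3.
Row 2 now contains 3, leaving (2,4) = 1.
1 is placed in column 4, leaving (3,4) = 3.
1 is placed in column 4, leaving (4,4) = 2.
3 is placed in column 4, so (5,4) = 4.
Cage h has product 90; hence (1,1) = 3.
Cage g needs product 12, leaving (4,3) = 3.
Column 3 now contains 3; hence (5,3) = 5.
5 is placed in row 5; hence (5,5) = 3.
Cage b's pair has product 20, leaving (3,2) = 5.
5 is placed in column 3; hence (3,3) = 4.
5 is placed in row 3; hence (3,5) = 1.
Column 5 now contains 1, so (4,5) = 5.
The 3 cells of cage i must have product 8, which forces (1,2) = 4.
Cage i needs product 8, leaving (1,3) = 1.
Row 1 now contains 4; hence (1,5) = 2.
Cage h has product 90; hence (2,1) = 5.
Column 3 already has 4, which forces (2,3) = 2.
Column 5 now contains 2; hence (2,5) = 4.
5 is placed in row 3, so (3,1) = 2.
4 is placed in column 2, leaving (4,2) = 1.
2 is placed in column 1, which forces (5,1) = 1.
Column 2 now contains 1, leaving (5,2) = 2.
Row 4 now contains 1, leaving (4,1) = 4.
Filled in: 3 4 1 5 2 / 5 3 2 1 4 / 2 5 4 3 1 / 4 1 3 2 5 / 1 2 5 4 3.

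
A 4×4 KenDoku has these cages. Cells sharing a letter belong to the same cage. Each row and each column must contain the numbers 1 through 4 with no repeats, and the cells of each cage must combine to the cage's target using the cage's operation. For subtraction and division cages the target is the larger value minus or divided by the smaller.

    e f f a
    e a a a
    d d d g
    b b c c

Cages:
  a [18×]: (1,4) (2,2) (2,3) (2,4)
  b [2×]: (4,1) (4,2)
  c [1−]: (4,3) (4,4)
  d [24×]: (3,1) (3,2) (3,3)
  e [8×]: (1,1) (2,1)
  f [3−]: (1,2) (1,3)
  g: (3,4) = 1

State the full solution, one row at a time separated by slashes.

2 1 4 3 / 4 3 1 2 / 3 4 2 1 / 1 2 3 4

Cage a needs product 18, so (1,4) = 3.
Cage g is a single given cell, which forces (3,4) = 1.
Column 4 already has 1, leaving (2,4) = 2.
Column 4 already has 2, leaving (4,4) = 4.
The two cells of cage e must have product 8, leaving (1,1) = 2.
Row 2 now contains 2, which forces (2,1) = 4.
4 is placed in column 1; hence (3,1) = 3.
2 is placed in column 1, so (4,1) = 1.
Row 4 now contains 1, so (4,2) = 2.
Cage c's pair has difference 1, so (4,3) = 3.
Cage a needs product 18; hence (2,2) = 3.
3 is placed in column 3; hence (2,3) = 1.
Column 2 already has 2, so (3,2) = 4.
Cage d has product 24, so (3,3) = 2.
Column 2 already has 4, leaving (1,2) = 1.
Column 3 now contains 1, so (1,3) = 4.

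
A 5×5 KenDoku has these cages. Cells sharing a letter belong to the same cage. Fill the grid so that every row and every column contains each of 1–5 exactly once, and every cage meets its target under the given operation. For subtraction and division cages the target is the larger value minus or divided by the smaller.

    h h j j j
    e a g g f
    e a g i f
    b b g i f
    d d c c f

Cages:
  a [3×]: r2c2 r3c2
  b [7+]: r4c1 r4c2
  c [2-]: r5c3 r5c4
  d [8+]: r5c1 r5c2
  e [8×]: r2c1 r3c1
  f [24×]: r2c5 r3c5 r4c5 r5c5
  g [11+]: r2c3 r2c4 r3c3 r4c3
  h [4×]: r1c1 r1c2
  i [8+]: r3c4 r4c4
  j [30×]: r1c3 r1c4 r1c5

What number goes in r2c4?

1

In column 1, 1 can only go at r1c1, so r1c1 = 1.
Row 1 now contains 1, so r1c2 = 4.
The only place for 3 in column 1 is r5c1.
Row 5 already has 3, which forces r5c2 = 5.
The only place for 1 in row 5 is r5c5.
The only place for 1 in row 4 is r4c3.
The only place for 1 in row 3 is r3c2.
1 is placed in column 2, which forces r2c2 = 3.
Column 2 already has 3, so r4c2 = 2.
Cage b's pair has sum 7, so r4c1 = 5.
Row 4 already has 5, leaving r4c4 = 3.
Row 4 already has 3, so r4c5 = 4.
4 is placed in column 5, which forces r2c5 = 2.
Column 4 already has 3; hence r3c4 = 5.
Cage f has product 24, so r3c5 = 3.
The 3 cells of cage j must have product 30, so r1c3 = 3.
Column 4 already has 5, so r1c4 = 2.
3 is placed in column 5, which forces r1c5 = 5.
Row 2 now contains 2, which forces r2c1 = 4.
Cage g needs sum 11, leaving r2c3 = 5.
The 4 cells of cage g must have sum 11, leaving r2c4 = 1.
The two cells of cage e must have product 8, so r3c1 = 2.
Row 3 already has 3; hence r3c3 = 4.
Column 3 now contains 4, so r5c3 = 2.
Column 4 already has 2; hence r5c4 = 4.
Completed grid: 1 4 3 2 5 / 4 3 5 1 2 / 2 1 4 5 3 / 5 2 1 3 4 / 3 5 2 4 1.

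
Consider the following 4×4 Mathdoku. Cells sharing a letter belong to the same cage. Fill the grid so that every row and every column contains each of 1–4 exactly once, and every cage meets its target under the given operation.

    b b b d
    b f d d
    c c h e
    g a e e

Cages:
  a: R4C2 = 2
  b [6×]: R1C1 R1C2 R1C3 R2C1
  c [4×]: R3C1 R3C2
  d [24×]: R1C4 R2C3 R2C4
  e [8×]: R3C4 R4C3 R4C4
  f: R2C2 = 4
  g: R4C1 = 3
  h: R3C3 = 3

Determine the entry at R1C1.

2

The 4 cells of cage b must have product 6; hence R2C1 = 1.
F is a freebie, which forces R2C2 = 4.
Column 1 now contains 1, so R3C1 = 4.
Column 2 now contains 4, leaving R3C2 = 1.
Cage h is a single given cell, so R3C3 = 3.
Row 3 already has 1, which forces R3C4 = 2.
Cage g is a single given cell, leaving R4C1 = 3.
Cage a is given, leaving R4C2 = 2.
Column 1 already has 3, which forces R1C1 = 2.
Column 2 now contains 2; hence R1C2 = 3.
The 4 cells of cage b must have product 6, so R1C3 = 1.
Cage d needs product 24, which forces R1C4 = 4.
3 is placed in column 3, which forces R2C3 = 2.
Column 4 now contains 2; hence R2C4 = 3.
1 is placed in column 3; hence R4C3 = 4.
Column 4 now contains 4, which forces R4C4 = 1.
The full grid is 2 3 1 4 / 1 4 2 3 / 4 1 3 2 / 3 2 4 1.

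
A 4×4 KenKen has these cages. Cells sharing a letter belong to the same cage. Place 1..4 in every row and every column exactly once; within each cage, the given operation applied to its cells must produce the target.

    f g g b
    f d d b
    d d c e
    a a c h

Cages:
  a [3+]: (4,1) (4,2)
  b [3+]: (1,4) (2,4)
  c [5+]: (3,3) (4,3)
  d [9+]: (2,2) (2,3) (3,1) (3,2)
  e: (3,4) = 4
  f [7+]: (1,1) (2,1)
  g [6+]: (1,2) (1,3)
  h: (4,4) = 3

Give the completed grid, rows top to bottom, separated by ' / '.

3 4 2 1 / 4 1 3 2 / 2 3 1 4 / 1 2 4 3

E is a freebie, leaving (3,4) = 4.
H is a freebie, leaving (4,4) = 3.
Row 1 needs a 1, and only (1,4) is open for it.
Column 4 now contains 1, which forces (2,4) = 2.
Row 1 needs a 3, and only (1,1) is open for it.
3 is placed in column 1, which forces (2,1) = 4.
4 is placed in row 2, which forces (2,2) = 1.
1 is placed in row 2; hence (2,3) = 3.
Cage d needs sum 9, so (3,2) = 3.
3 is placed in column 3, which forces (3,3) = 1.
Column 2 already has 1; hence (4,2) = 2.
Row 4 already has 2, leaving (4,3) = 4.
Column 2 already has 2, so (1,2) = 4.
4 is placed in column 3, which forces (1,3) = 2.
Row 3 already has 1, so (3,1) = 2.
Row 4 already has 2; hence (4,1) = 1.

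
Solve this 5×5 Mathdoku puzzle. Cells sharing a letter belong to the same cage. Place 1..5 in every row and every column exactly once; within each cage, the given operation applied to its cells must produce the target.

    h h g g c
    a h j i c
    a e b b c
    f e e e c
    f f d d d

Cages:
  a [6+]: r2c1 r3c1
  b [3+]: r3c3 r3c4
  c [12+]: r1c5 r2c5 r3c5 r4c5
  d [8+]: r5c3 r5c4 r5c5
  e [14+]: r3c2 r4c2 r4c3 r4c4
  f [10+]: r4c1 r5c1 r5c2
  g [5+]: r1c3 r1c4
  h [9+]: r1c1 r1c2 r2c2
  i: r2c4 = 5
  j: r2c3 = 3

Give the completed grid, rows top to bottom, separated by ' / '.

Cage j is a single given cell; hence r2c3 = 3.
I is a freebie, which forces r2c4 = 5.
Row 3 needs a 3, and only r3c2 is open for it.
The only place for 3 in row 4 is r4c1.
In row 1, 3 can only go at r1c4, so r1c4 = 3.
Cage g needs two cells with sum 5; hence r1c3 = 2.
Column 3 now contains 2, so r3c3 = 1.
Row 3 already has 1, which forces r3c4 = 2.
2 is placed in column 4; hence r4c4 = 4.
4 is placed in column 4, leaving r5c4 = 1.
Row 1 already has 2, so r1c1 = 4.
Cage h needs sum 9, leaving r1c2 = 1.
Row 1 already has 1, leaving r1c5 = 5.
Cage h has sum 9, leaving r2c2 = 4.
Column 1 now contains 4; hence r3c1 = 5.
5 is placed in column 5, leaving r3c5 = 4.
Cage e needs sum 14, so r4c2 = 2.
Row 4 already has 4; hence r4c3 = 5.
Row 4 already has 2, so r4c5 = 1.
Column 1 already has 5, so r5c1 = 2.
Column 2 already has 2, leaving r5c2 = 5.
Column 3 already has 5, so r5c3 = 4.
Row 5 already has 2, leaving r5c5 = 3.
Column 1 already has 2, which forces r2c1 = 1.
Column 5 now contains 1, leaving r2c5 = 2.

4 1 2 3 5 / 1 4 3 5 2 / 5 3 1 2 4 / 3 2 5 4 1 / 2 5 4 1 3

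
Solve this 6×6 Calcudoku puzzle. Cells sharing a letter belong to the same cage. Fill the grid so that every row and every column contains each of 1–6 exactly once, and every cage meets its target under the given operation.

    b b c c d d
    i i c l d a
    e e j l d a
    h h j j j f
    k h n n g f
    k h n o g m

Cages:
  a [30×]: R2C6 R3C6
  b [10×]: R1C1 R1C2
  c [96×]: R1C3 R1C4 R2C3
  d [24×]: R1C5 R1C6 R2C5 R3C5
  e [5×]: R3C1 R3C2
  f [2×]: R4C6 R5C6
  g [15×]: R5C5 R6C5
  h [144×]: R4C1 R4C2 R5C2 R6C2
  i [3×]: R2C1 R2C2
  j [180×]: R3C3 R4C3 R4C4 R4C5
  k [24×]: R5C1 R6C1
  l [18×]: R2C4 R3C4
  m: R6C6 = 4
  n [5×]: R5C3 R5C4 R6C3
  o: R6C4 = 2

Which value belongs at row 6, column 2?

3

Cage c needs product 96, leaving R1C3 = 6.
Cage c has product 96, which forces R1C4 = 4.
Cage c needs product 96, leaving R2C3 = 4.
Cage n has product 5, so R5C3 = 5.
The 3 cells of cage n must have product 5, leaving R5C4 = 1.
Row 5 already has 5, so R5C5 = 3.
Row 5 already has 1, which forces R5C6 = 2.
Cage n needs product 5, which forces R6C3 = 1.
O is a freebie; hence R6C4 = 2.
Column 5 now contains 3, leaving R6C5 = 5.
Cage m is given, so R6C6 = 4.
The 4 cells of cage d must have product 24, leaving R1C6 = 3.
The 4 cells of cage d must have product 24; hence R3C5 = 4.
Cage j has product 180; hence R4C4 = 5.
The 4 cells of cage j must have product 180, which forces R4C5 = 6.
Column 6 now contains 2; hence R4C6 = 1.
Cage k's pair has product 24, so R5C1 = 4.
Row 5 now contains 4, leaving R5C2 = 6.
Row 6 already has 4, which forces R6C1 = 6.
Column 2 now contains 6, leaving R6C2 = 3.
Cage i needs two cells with product 3; hence R2C1 = 3.
3 is placed in column 2, so R2C2 = 1.
3 is placed in row 2, so R2C4 = 6.
Row 2 already has 1; hence R2C5 = 2.
Row 2 already has 6; hence R2C6 = 5.
Column 2 now contains 1, leaving R3C2 = 5.
Column 4 now contains 6, which forces R3C4 = 3.
Column 6 now contains 5; hence R3C6 = 6.
The 4 cells of cage h must have product 144; hence R4C1 = 2.
Cage h has product 144, leaving R4C2 = 4.
Row 4 now contains 2; hence R4C3 = 3.
2 is placed in column 1, which forces R1C1 = 5.
5 is placed in column 2, leaving R1C2 = 2.
Column 5 now contains 2; hence R1C5 = 1.
Row 3 now contains 5, which forces R3C1 = 1.
Row 3 already has 3, leaving R3C3 = 2.
Completed grid: 5 2 6 4 1 3 / 3 1 4 6 2 5 / 1 5 2 3 4 6 / 2 4 3 5 6 1 / 4 6 5 1 3 2 / 6 3 1 2 5 4.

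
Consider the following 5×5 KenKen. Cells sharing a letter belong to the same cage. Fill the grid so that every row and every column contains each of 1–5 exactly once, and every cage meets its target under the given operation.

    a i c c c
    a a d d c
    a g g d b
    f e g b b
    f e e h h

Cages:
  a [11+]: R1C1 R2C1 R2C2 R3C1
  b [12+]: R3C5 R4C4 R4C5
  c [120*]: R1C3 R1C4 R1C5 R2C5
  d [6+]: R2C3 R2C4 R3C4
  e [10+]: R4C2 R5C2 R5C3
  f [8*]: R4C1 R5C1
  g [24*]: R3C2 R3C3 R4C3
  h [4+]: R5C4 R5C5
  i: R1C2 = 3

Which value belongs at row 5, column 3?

4

Cage i is a single given cell, so R1C2 = 3.
Cage c has product 120; hence R2C5 = 3.
Column 5 now contains 3, leaving R5C5 = 1.
Row 5 already has 1; hence R5C4 = 3.
The 3 cells of cage d must have sum 6, leaving R2C3 = 1.
The 3 cells of cage d must have sum 6; hence R2C4 = 4.
Column 4 already has 3, which forces R3C4 = 1.
The 3 cells of cage b must have sum 12, so R3C5 = 5.
Column 4 already has 3; hence R4C4 = 5.
Cage b needs sum 12, so R4C5 = 2.
Cage a has sum 11, so R1C1 = 1.
Cage c has product 120; hence R1C3 = 5.
Column 4 now contains 5, which forces R1C4 = 2.
Column 5 now contains 2, so R1C5 = 4.
The 4 cells of cage a must have sum 11; hence R3C1 = 3.
Row 4 now contains 2, which forces R4C1 = 4.
4 is placed in row 4; hence R4C2 = 1.
4 is placed in row 4; hence R4C3 = 3.
Cage f needs two cells with product 8, which forces R5C1 = 2.
Column 3 already has 5, leaving R5C3 = 4.
2 is placed in column 1, which forces R2C1 = 5.
The 4 cells of cage a must have sum 11, leaving R2C2 = 2.
Cage g has product 24, leaving R3C2 = 4.
Column 3 now contains 4, so R3C3 = 2.
4 is placed in row 5, so R5C2 = 5.
Completed grid: 1 3 5 2 4 / 5 2 1 4 3 / 3 4 2 1 5 / 4 1 3 5 2 / 2 5 4 3 1.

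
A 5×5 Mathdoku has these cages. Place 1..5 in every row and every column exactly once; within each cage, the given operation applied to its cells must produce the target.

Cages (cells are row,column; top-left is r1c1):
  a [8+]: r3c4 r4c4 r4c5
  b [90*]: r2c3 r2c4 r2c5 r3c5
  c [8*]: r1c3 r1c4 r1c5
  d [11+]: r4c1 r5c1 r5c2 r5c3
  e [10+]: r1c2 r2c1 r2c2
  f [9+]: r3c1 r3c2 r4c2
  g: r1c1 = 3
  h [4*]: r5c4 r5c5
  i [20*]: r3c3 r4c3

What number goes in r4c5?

2

Cage g is given, which forces r1c1 = 3.
The 4 cells of cage b must have product 90, so r3c5 = 3.
In row 1, 5 can only go at r1c2, so r1c2 = 5.
Cage d needs sum 11; hence r4c1 = 1.
Row 2 needs a 1, and only r2c2 is open for it.
The 3 cells of cage e must have sum 10, so r2c1 = 4.
Column 1 already has 4; hence r3c1 = 2.
Row 3 already has 2; hence r3c2 = 4.
Row 3 now contains 4, leaving r3c3 = 5.
Row 3 already has 2, so r3c4 = 1.
Cage f has sum 9, leaving r4c2 = 3.
Column 3 now contains 5, so r4c3 = 4.
Column 1 already has 2, leaving r5c1 = 5.
Column 2 already has 3, leaving r5c2 = 2.
Row 5 already has 2, which forces r5c3 = 3.
Column 4 already has 1, leaving r5c4 = 4.
4 is placed in row 5, which forces r5c5 = 1.
Cage c has product 8, so r1c3 = 1.
Column 4 now contains 4; hence r1c4 = 2.
Cage c needs product 8, which forces r1c5 = 4.
Column 3 now contains 3, leaving r2c3 = 2.
The 4 cells of cage b must have product 90; hence r2c4 = 3.
The 4 cells of cage b must have product 90, which forces r2c5 = 5.
2 is placed in column 4, leaving r4c4 = 5.
Column 5 already has 5, so r4c5 = 2.
Filled in: 3 5 1 2 4 / 4 1 2 3 5 / 2 4 5 1 3 / 1 3 4 5 2 / 5 2 3 4 1.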